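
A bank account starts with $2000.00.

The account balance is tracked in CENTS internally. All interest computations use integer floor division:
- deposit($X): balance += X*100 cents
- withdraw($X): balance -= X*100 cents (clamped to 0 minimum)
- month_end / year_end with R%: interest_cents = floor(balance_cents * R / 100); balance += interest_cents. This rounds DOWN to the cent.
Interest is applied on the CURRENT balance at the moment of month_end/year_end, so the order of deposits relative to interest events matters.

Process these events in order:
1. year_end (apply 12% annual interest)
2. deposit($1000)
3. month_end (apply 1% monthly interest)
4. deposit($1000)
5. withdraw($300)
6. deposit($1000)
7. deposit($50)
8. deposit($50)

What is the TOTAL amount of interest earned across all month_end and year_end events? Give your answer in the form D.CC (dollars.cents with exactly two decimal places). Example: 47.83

After 1 (year_end (apply 12% annual interest)): balance=$2240.00 total_interest=$240.00
After 2 (deposit($1000)): balance=$3240.00 total_interest=$240.00
After 3 (month_end (apply 1% monthly interest)): balance=$3272.40 total_interest=$272.40
After 4 (deposit($1000)): balance=$4272.40 total_interest=$272.40
After 5 (withdraw($300)): balance=$3972.40 total_interest=$272.40
After 6 (deposit($1000)): balance=$4972.40 total_interest=$272.40
After 7 (deposit($50)): balance=$5022.40 total_interest=$272.40
After 8 (deposit($50)): balance=$5072.40 total_interest=$272.40

Answer: 272.40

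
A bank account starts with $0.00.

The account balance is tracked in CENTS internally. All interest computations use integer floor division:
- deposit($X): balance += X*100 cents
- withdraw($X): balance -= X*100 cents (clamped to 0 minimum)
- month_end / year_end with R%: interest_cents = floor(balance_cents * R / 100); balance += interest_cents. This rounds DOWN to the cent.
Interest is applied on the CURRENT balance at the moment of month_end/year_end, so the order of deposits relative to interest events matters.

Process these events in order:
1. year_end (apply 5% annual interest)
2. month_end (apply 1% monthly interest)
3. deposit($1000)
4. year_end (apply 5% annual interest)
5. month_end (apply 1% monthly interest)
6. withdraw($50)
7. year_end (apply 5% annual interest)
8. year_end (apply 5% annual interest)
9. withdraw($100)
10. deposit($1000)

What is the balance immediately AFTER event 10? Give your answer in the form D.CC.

After 1 (year_end (apply 5% annual interest)): balance=$0.00 total_interest=$0.00
After 2 (month_end (apply 1% monthly interest)): balance=$0.00 total_interest=$0.00
After 3 (deposit($1000)): balance=$1000.00 total_interest=$0.00
After 4 (year_end (apply 5% annual interest)): balance=$1050.00 total_interest=$50.00
After 5 (month_end (apply 1% monthly interest)): balance=$1060.50 total_interest=$60.50
After 6 (withdraw($50)): balance=$1010.50 total_interest=$60.50
After 7 (year_end (apply 5% annual interest)): balance=$1061.02 total_interest=$111.02
After 8 (year_end (apply 5% annual interest)): balance=$1114.07 total_interest=$164.07
After 9 (withdraw($100)): balance=$1014.07 total_interest=$164.07
After 10 (deposit($1000)): balance=$2014.07 total_interest=$164.07

Answer: 2014.07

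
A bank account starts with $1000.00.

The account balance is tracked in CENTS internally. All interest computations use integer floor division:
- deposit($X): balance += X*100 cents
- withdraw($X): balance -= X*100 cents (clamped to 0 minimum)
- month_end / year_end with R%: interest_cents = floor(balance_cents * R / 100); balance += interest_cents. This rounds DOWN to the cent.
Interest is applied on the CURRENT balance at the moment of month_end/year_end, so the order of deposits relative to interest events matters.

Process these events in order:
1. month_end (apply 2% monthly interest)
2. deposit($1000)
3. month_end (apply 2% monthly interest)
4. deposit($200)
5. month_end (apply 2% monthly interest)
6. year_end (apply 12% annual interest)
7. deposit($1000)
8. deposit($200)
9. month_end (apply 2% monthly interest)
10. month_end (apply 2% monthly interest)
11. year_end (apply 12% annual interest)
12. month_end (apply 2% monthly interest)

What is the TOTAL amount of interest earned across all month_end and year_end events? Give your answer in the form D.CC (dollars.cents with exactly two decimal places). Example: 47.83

Answer: 1095.40

Derivation:
After 1 (month_end (apply 2% monthly interest)): balance=$1020.00 total_interest=$20.00
After 2 (deposit($1000)): balance=$2020.00 total_interest=$20.00
After 3 (month_end (apply 2% monthly interest)): balance=$2060.40 total_interest=$60.40
After 4 (deposit($200)): balance=$2260.40 total_interest=$60.40
After 5 (month_end (apply 2% monthly interest)): balance=$2305.60 total_interest=$105.60
After 6 (year_end (apply 12% annual interest)): balance=$2582.27 total_interest=$382.27
After 7 (deposit($1000)): balance=$3582.27 total_interest=$382.27
After 8 (deposit($200)): balance=$3782.27 total_interest=$382.27
After 9 (month_end (apply 2% monthly interest)): balance=$3857.91 total_interest=$457.91
After 10 (month_end (apply 2% monthly interest)): balance=$3935.06 total_interest=$535.06
After 11 (year_end (apply 12% annual interest)): balance=$4407.26 total_interest=$1007.26
After 12 (month_end (apply 2% monthly interest)): balance=$4495.40 total_interest=$1095.40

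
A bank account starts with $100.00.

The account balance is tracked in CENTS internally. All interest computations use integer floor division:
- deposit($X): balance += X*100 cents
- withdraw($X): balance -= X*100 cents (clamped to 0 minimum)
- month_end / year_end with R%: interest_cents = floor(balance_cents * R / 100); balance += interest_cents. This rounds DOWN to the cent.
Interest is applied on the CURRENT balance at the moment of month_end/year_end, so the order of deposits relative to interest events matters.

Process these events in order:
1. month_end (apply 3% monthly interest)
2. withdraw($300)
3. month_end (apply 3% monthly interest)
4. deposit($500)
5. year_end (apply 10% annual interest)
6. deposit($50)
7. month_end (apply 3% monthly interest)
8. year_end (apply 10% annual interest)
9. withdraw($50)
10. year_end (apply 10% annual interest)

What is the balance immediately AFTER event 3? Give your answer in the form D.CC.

Answer: 0.00

Derivation:
After 1 (month_end (apply 3% monthly interest)): balance=$103.00 total_interest=$3.00
After 2 (withdraw($300)): balance=$0.00 total_interest=$3.00
After 3 (month_end (apply 3% monthly interest)): balance=$0.00 total_interest=$3.00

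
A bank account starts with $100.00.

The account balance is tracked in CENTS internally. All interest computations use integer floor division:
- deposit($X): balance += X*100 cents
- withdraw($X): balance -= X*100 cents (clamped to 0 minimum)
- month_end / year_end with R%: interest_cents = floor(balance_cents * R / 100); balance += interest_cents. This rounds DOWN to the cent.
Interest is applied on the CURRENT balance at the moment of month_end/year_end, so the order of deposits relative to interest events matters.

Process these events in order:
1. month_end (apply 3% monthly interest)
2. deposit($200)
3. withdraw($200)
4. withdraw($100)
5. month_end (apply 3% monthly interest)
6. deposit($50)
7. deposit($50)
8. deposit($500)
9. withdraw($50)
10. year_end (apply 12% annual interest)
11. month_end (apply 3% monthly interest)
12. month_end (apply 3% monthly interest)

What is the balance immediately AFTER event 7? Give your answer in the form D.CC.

Answer: 103.09

Derivation:
After 1 (month_end (apply 3% monthly interest)): balance=$103.00 total_interest=$3.00
After 2 (deposit($200)): balance=$303.00 total_interest=$3.00
After 3 (withdraw($200)): balance=$103.00 total_interest=$3.00
After 4 (withdraw($100)): balance=$3.00 total_interest=$3.00
After 5 (month_end (apply 3% monthly interest)): balance=$3.09 total_interest=$3.09
After 6 (deposit($50)): balance=$53.09 total_interest=$3.09
After 7 (deposit($50)): balance=$103.09 total_interest=$3.09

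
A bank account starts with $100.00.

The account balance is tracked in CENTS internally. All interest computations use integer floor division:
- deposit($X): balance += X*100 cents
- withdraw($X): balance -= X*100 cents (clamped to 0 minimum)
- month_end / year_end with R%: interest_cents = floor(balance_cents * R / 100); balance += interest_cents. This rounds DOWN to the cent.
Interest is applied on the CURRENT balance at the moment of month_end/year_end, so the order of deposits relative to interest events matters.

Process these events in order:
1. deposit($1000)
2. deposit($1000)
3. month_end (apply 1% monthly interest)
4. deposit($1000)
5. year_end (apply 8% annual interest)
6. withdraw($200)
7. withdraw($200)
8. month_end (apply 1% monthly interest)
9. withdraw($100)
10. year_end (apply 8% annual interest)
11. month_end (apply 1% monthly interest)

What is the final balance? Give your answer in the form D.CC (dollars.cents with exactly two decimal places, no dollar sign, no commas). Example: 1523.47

After 1 (deposit($1000)): balance=$1100.00 total_interest=$0.00
After 2 (deposit($1000)): balance=$2100.00 total_interest=$0.00
After 3 (month_end (apply 1% monthly interest)): balance=$2121.00 total_interest=$21.00
After 4 (deposit($1000)): balance=$3121.00 total_interest=$21.00
After 5 (year_end (apply 8% annual interest)): balance=$3370.68 total_interest=$270.68
After 6 (withdraw($200)): balance=$3170.68 total_interest=$270.68
After 7 (withdraw($200)): balance=$2970.68 total_interest=$270.68
After 8 (month_end (apply 1% monthly interest)): balance=$3000.38 total_interest=$300.38
After 9 (withdraw($100)): balance=$2900.38 total_interest=$300.38
After 10 (year_end (apply 8% annual interest)): balance=$3132.41 total_interest=$532.41
After 11 (month_end (apply 1% monthly interest)): balance=$3163.73 total_interest=$563.73

Answer: 3163.73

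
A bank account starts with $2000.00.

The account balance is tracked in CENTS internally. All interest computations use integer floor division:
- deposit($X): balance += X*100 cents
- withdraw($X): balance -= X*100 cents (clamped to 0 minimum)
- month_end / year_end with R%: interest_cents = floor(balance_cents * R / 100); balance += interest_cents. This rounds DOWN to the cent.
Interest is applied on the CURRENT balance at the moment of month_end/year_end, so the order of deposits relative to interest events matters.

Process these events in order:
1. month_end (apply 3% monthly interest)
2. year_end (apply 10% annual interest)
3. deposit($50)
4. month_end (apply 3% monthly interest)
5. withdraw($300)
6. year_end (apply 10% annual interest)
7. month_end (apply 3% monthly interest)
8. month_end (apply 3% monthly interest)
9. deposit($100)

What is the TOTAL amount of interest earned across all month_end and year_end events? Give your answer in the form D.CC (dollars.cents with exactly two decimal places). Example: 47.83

After 1 (month_end (apply 3% monthly interest)): balance=$2060.00 total_interest=$60.00
After 2 (year_end (apply 10% annual interest)): balance=$2266.00 total_interest=$266.00
After 3 (deposit($50)): balance=$2316.00 total_interest=$266.00
After 4 (month_end (apply 3% monthly interest)): balance=$2385.48 total_interest=$335.48
After 5 (withdraw($300)): balance=$2085.48 total_interest=$335.48
After 6 (year_end (apply 10% annual interest)): balance=$2294.02 total_interest=$544.02
After 7 (month_end (apply 3% monthly interest)): balance=$2362.84 total_interest=$612.84
After 8 (month_end (apply 3% monthly interest)): balance=$2433.72 total_interest=$683.72
After 9 (deposit($100)): balance=$2533.72 total_interest=$683.72

Answer: 683.72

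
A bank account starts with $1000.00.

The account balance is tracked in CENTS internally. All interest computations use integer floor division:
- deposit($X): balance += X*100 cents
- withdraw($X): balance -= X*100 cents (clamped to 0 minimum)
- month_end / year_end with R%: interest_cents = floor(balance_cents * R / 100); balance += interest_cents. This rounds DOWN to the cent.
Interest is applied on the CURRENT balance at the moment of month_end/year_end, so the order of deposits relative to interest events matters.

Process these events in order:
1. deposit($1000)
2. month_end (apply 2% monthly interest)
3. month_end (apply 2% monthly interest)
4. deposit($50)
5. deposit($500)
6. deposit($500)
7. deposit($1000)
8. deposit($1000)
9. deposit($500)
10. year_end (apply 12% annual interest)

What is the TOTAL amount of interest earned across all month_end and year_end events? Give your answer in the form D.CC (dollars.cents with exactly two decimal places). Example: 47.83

Answer: 756.49

Derivation:
After 1 (deposit($1000)): balance=$2000.00 total_interest=$0.00
After 2 (month_end (apply 2% monthly interest)): balance=$2040.00 total_interest=$40.00
After 3 (month_end (apply 2% monthly interest)): balance=$2080.80 total_interest=$80.80
After 4 (deposit($50)): balance=$2130.80 total_interest=$80.80
After 5 (deposit($500)): balance=$2630.80 total_interest=$80.80
After 6 (deposit($500)): balance=$3130.80 total_interest=$80.80
After 7 (deposit($1000)): balance=$4130.80 total_interest=$80.80
After 8 (deposit($1000)): balance=$5130.80 total_interest=$80.80
After 9 (deposit($500)): balance=$5630.80 total_interest=$80.80
After 10 (year_end (apply 12% annual interest)): balance=$6306.49 total_interest=$756.49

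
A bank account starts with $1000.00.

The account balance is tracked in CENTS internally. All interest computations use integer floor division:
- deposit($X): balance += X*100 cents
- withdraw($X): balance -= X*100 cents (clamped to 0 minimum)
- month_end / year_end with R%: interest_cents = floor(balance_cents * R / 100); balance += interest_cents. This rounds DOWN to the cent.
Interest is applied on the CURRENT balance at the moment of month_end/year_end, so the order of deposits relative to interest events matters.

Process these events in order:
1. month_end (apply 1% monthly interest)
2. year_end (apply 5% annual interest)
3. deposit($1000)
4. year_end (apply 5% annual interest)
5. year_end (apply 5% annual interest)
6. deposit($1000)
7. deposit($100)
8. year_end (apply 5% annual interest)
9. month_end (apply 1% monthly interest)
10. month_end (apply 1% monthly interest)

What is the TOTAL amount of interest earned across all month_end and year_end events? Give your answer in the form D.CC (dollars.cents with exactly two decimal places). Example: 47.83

After 1 (month_end (apply 1% monthly interest)): balance=$1010.00 total_interest=$10.00
After 2 (year_end (apply 5% annual interest)): balance=$1060.50 total_interest=$60.50
After 3 (deposit($1000)): balance=$2060.50 total_interest=$60.50
After 4 (year_end (apply 5% annual interest)): balance=$2163.52 total_interest=$163.52
After 5 (year_end (apply 5% annual interest)): balance=$2271.69 total_interest=$271.69
After 6 (deposit($1000)): balance=$3271.69 total_interest=$271.69
After 7 (deposit($100)): balance=$3371.69 total_interest=$271.69
After 8 (year_end (apply 5% annual interest)): balance=$3540.27 total_interest=$440.27
After 9 (month_end (apply 1% monthly interest)): balance=$3575.67 total_interest=$475.67
After 10 (month_end (apply 1% monthly interest)): balance=$3611.42 total_interest=$511.42

Answer: 511.42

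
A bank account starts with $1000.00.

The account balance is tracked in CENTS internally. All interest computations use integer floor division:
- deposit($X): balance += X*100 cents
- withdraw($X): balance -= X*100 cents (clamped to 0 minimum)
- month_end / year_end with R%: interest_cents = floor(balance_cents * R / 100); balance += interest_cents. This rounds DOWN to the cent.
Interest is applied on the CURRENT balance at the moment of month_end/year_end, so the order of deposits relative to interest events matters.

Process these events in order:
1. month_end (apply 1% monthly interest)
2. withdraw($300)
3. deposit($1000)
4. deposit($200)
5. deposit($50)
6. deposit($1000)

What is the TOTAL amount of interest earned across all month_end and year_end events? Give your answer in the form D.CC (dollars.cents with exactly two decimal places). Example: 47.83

Answer: 10.00

Derivation:
After 1 (month_end (apply 1% monthly interest)): balance=$1010.00 total_interest=$10.00
After 2 (withdraw($300)): balance=$710.00 total_interest=$10.00
After 3 (deposit($1000)): balance=$1710.00 total_interest=$10.00
After 4 (deposit($200)): balance=$1910.00 total_interest=$10.00
After 5 (deposit($50)): balance=$1960.00 total_interest=$10.00
After 6 (deposit($1000)): balance=$2960.00 total_interest=$10.00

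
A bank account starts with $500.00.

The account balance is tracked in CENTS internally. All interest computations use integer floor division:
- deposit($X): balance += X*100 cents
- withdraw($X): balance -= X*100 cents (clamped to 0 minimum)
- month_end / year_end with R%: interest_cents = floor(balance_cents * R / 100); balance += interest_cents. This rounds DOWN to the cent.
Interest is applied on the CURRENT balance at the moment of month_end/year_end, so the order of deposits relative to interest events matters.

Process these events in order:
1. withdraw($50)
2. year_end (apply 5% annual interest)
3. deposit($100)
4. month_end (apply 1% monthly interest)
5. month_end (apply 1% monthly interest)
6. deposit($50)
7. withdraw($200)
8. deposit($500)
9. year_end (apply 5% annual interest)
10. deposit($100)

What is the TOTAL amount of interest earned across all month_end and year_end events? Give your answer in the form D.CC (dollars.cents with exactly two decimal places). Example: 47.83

After 1 (withdraw($50)): balance=$450.00 total_interest=$0.00
After 2 (year_end (apply 5% annual interest)): balance=$472.50 total_interest=$22.50
After 3 (deposit($100)): balance=$572.50 total_interest=$22.50
After 4 (month_end (apply 1% monthly interest)): balance=$578.22 total_interest=$28.22
After 5 (month_end (apply 1% monthly interest)): balance=$584.00 total_interest=$34.00
After 6 (deposit($50)): balance=$634.00 total_interest=$34.00
After 7 (withdraw($200)): balance=$434.00 total_interest=$34.00
After 8 (deposit($500)): balance=$934.00 total_interest=$34.00
After 9 (year_end (apply 5% annual interest)): balance=$980.70 total_interest=$80.70
After 10 (deposit($100)): balance=$1080.70 total_interest=$80.70

Answer: 80.70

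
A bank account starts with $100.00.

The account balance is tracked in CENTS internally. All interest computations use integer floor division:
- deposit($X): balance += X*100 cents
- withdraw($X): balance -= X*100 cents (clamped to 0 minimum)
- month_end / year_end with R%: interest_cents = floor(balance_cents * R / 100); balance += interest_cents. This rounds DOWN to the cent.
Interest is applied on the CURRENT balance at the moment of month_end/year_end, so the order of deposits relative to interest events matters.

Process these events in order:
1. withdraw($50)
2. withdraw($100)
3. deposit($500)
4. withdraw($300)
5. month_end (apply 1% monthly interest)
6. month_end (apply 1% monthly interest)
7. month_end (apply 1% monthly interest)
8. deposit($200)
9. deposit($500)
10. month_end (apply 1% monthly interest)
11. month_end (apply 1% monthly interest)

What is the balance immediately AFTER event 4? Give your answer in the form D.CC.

Answer: 200.00

Derivation:
After 1 (withdraw($50)): balance=$50.00 total_interest=$0.00
After 2 (withdraw($100)): balance=$0.00 total_interest=$0.00
After 3 (deposit($500)): balance=$500.00 total_interest=$0.00
After 4 (withdraw($300)): balance=$200.00 total_interest=$0.00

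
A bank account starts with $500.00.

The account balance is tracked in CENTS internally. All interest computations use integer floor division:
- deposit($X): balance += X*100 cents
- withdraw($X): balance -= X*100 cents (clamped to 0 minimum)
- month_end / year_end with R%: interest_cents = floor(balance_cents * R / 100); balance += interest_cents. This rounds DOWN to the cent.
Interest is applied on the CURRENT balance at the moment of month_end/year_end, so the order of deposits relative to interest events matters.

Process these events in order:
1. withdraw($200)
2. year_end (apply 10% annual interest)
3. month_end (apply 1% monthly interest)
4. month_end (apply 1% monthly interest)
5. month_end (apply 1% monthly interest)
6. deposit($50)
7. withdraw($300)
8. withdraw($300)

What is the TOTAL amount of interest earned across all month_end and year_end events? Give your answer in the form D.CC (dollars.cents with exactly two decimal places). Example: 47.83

Answer: 39.99

Derivation:
After 1 (withdraw($200)): balance=$300.00 total_interest=$0.00
After 2 (year_end (apply 10% annual interest)): balance=$330.00 total_interest=$30.00
After 3 (month_end (apply 1% monthly interest)): balance=$333.30 total_interest=$33.30
After 4 (month_end (apply 1% monthly interest)): balance=$336.63 total_interest=$36.63
After 5 (month_end (apply 1% monthly interest)): balance=$339.99 total_interest=$39.99
After 6 (deposit($50)): balance=$389.99 total_interest=$39.99
After 7 (withdraw($300)): balance=$89.99 total_interest=$39.99
After 8 (withdraw($300)): balance=$0.00 total_interest=$39.99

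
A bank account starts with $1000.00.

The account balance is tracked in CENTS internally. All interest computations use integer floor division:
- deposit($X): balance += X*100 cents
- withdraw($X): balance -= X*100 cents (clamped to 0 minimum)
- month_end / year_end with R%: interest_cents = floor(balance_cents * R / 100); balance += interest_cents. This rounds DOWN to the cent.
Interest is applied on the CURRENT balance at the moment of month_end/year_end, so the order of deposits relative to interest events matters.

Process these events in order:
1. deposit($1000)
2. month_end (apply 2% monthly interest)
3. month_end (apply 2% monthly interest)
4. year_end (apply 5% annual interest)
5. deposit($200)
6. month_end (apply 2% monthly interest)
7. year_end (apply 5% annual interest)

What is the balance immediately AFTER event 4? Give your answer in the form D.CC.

Answer: 2184.84

Derivation:
After 1 (deposit($1000)): balance=$2000.00 total_interest=$0.00
After 2 (month_end (apply 2% monthly interest)): balance=$2040.00 total_interest=$40.00
After 3 (month_end (apply 2% monthly interest)): balance=$2080.80 total_interest=$80.80
After 4 (year_end (apply 5% annual interest)): balance=$2184.84 total_interest=$184.84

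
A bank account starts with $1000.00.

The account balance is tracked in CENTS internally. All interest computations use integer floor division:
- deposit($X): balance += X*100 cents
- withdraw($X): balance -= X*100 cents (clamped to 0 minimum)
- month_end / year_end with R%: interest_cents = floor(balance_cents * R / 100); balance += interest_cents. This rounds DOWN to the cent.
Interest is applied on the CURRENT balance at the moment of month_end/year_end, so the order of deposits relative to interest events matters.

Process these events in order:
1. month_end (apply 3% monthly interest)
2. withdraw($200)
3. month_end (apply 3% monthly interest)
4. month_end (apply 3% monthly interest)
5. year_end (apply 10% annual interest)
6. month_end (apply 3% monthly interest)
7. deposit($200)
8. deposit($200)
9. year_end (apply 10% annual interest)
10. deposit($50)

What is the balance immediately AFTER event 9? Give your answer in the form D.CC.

After 1 (month_end (apply 3% monthly interest)): balance=$1030.00 total_interest=$30.00
After 2 (withdraw($200)): balance=$830.00 total_interest=$30.00
After 3 (month_end (apply 3% monthly interest)): balance=$854.90 total_interest=$54.90
After 4 (month_end (apply 3% monthly interest)): balance=$880.54 total_interest=$80.54
After 5 (year_end (apply 10% annual interest)): balance=$968.59 total_interest=$168.59
After 6 (month_end (apply 3% monthly interest)): balance=$997.64 total_interest=$197.64
After 7 (deposit($200)): balance=$1197.64 total_interest=$197.64
After 8 (deposit($200)): balance=$1397.64 total_interest=$197.64
After 9 (year_end (apply 10% annual interest)): balance=$1537.40 total_interest=$337.40

Answer: 1537.40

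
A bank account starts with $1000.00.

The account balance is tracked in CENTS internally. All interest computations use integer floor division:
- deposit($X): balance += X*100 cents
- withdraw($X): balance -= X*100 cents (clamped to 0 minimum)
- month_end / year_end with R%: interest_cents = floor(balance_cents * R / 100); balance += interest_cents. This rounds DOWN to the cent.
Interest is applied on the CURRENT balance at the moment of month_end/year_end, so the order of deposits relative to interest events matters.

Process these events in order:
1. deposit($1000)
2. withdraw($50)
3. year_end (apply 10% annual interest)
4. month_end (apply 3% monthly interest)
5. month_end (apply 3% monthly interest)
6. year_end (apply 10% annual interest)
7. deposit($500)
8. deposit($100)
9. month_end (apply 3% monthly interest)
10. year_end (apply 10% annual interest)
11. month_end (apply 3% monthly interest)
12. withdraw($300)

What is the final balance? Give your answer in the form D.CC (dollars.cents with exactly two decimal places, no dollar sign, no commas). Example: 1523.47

Answer: 3321.37

Derivation:
After 1 (deposit($1000)): balance=$2000.00 total_interest=$0.00
After 2 (withdraw($50)): balance=$1950.00 total_interest=$0.00
After 3 (year_end (apply 10% annual interest)): balance=$2145.00 total_interest=$195.00
After 4 (month_end (apply 3% monthly interest)): balance=$2209.35 total_interest=$259.35
After 5 (month_end (apply 3% monthly interest)): balance=$2275.63 total_interest=$325.63
After 6 (year_end (apply 10% annual interest)): balance=$2503.19 total_interest=$553.19
After 7 (deposit($500)): balance=$3003.19 total_interest=$553.19
After 8 (deposit($100)): balance=$3103.19 total_interest=$553.19
After 9 (month_end (apply 3% monthly interest)): balance=$3196.28 total_interest=$646.28
After 10 (year_end (apply 10% annual interest)): balance=$3515.90 total_interest=$965.90
After 11 (month_end (apply 3% monthly interest)): balance=$3621.37 total_interest=$1071.37
After 12 (withdraw($300)): balance=$3321.37 total_interest=$1071.37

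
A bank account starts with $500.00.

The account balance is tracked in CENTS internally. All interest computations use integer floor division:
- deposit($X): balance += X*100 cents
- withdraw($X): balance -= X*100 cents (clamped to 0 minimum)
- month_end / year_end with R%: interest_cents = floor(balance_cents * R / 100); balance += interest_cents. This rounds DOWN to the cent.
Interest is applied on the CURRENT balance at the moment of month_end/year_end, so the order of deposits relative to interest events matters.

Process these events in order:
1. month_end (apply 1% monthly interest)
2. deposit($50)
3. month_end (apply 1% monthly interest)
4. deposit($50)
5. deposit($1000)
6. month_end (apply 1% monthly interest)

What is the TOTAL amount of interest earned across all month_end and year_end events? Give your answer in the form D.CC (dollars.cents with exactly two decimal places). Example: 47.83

Answer: 26.65

Derivation:
After 1 (month_end (apply 1% monthly interest)): balance=$505.00 total_interest=$5.00
After 2 (deposit($50)): balance=$555.00 total_interest=$5.00
After 3 (month_end (apply 1% monthly interest)): balance=$560.55 total_interest=$10.55
After 4 (deposit($50)): balance=$610.55 total_interest=$10.55
After 5 (deposit($1000)): balance=$1610.55 total_interest=$10.55
After 6 (month_end (apply 1% monthly interest)): balance=$1626.65 total_interest=$26.65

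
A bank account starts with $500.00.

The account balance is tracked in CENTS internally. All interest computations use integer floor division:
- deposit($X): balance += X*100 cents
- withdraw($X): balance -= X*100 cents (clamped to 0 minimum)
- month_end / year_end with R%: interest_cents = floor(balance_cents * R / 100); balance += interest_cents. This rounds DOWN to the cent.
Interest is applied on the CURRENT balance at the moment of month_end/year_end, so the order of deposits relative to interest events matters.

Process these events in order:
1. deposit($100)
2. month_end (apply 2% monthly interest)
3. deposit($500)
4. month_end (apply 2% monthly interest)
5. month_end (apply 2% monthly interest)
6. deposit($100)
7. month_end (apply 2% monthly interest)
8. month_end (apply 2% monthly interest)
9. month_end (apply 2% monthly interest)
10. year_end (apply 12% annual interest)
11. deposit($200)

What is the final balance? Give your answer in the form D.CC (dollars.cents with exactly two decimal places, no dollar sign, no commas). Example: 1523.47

After 1 (deposit($100)): balance=$600.00 total_interest=$0.00
After 2 (month_end (apply 2% monthly interest)): balance=$612.00 total_interest=$12.00
After 3 (deposit($500)): balance=$1112.00 total_interest=$12.00
After 4 (month_end (apply 2% monthly interest)): balance=$1134.24 total_interest=$34.24
After 5 (month_end (apply 2% monthly interest)): balance=$1156.92 total_interest=$56.92
After 6 (deposit($100)): balance=$1256.92 total_interest=$56.92
After 7 (month_end (apply 2% monthly interest)): balance=$1282.05 total_interest=$82.05
After 8 (month_end (apply 2% monthly interest)): balance=$1307.69 total_interest=$107.69
After 9 (month_end (apply 2% monthly interest)): balance=$1333.84 total_interest=$133.84
After 10 (year_end (apply 12% annual interest)): balance=$1493.90 total_interest=$293.90
After 11 (deposit($200)): balance=$1693.90 total_interest=$293.90

Answer: 1693.90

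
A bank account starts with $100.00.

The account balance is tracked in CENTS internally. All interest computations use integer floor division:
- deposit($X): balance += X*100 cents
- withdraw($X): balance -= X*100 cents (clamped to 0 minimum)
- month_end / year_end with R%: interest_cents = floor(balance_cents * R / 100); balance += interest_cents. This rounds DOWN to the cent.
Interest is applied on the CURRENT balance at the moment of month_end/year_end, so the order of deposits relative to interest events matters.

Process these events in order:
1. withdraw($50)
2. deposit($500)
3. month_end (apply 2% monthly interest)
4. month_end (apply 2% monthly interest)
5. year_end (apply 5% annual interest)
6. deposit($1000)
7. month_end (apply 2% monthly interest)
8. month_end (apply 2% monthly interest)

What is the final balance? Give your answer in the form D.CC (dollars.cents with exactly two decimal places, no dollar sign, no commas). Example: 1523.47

After 1 (withdraw($50)): balance=$50.00 total_interest=$0.00
After 2 (deposit($500)): balance=$550.00 total_interest=$0.00
After 3 (month_end (apply 2% monthly interest)): balance=$561.00 total_interest=$11.00
After 4 (month_end (apply 2% monthly interest)): balance=$572.22 total_interest=$22.22
After 5 (year_end (apply 5% annual interest)): balance=$600.83 total_interest=$50.83
After 6 (deposit($1000)): balance=$1600.83 total_interest=$50.83
After 7 (month_end (apply 2% monthly interest)): balance=$1632.84 total_interest=$82.84
After 8 (month_end (apply 2% monthly interest)): balance=$1665.49 total_interest=$115.49

Answer: 1665.49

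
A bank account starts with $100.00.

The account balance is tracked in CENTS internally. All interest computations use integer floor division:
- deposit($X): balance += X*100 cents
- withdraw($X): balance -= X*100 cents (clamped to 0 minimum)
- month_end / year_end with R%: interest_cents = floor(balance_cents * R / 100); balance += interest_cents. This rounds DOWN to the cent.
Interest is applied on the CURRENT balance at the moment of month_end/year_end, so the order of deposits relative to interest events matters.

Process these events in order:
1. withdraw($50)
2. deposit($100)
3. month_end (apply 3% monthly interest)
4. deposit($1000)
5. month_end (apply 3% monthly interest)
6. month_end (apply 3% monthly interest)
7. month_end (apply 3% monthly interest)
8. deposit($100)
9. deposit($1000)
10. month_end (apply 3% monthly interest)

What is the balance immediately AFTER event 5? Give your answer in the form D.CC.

After 1 (withdraw($50)): balance=$50.00 total_interest=$0.00
After 2 (deposit($100)): balance=$150.00 total_interest=$0.00
After 3 (month_end (apply 3% monthly interest)): balance=$154.50 total_interest=$4.50
After 4 (deposit($1000)): balance=$1154.50 total_interest=$4.50
After 5 (month_end (apply 3% monthly interest)): balance=$1189.13 total_interest=$39.13

Answer: 1189.13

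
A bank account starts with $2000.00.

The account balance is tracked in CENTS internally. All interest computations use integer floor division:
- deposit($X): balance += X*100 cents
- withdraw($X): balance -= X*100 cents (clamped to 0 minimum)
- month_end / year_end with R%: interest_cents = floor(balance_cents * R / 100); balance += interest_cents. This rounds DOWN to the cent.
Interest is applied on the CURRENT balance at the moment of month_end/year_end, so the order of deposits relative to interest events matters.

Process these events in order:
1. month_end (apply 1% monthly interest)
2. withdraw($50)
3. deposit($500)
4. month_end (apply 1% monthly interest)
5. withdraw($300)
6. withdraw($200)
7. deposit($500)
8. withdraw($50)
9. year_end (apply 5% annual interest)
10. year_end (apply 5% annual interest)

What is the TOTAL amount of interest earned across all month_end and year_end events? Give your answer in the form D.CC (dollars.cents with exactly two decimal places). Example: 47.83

Answer: 295.27

Derivation:
After 1 (month_end (apply 1% monthly interest)): balance=$2020.00 total_interest=$20.00
After 2 (withdraw($50)): balance=$1970.00 total_interest=$20.00
After 3 (deposit($500)): balance=$2470.00 total_interest=$20.00
After 4 (month_end (apply 1% monthly interest)): balance=$2494.70 total_interest=$44.70
After 5 (withdraw($300)): balance=$2194.70 total_interest=$44.70
After 6 (withdraw($200)): balance=$1994.70 total_interest=$44.70
After 7 (deposit($500)): balance=$2494.70 total_interest=$44.70
After 8 (withdraw($50)): balance=$2444.70 total_interest=$44.70
After 9 (year_end (apply 5% annual interest)): balance=$2566.93 total_interest=$166.93
After 10 (year_end (apply 5% annual interest)): balance=$2695.27 total_interest=$295.27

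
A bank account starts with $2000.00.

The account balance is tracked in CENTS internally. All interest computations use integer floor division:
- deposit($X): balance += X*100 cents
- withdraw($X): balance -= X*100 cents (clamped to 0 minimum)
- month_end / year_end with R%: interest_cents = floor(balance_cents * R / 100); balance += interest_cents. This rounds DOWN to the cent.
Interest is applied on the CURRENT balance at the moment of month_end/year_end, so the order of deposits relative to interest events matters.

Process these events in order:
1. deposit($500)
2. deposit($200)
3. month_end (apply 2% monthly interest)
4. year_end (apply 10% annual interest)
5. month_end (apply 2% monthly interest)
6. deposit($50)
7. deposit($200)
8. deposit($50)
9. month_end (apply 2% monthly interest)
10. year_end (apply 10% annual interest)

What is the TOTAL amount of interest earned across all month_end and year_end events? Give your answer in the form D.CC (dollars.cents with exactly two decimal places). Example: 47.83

After 1 (deposit($500)): balance=$2500.00 total_interest=$0.00
After 2 (deposit($200)): balance=$2700.00 total_interest=$0.00
After 3 (month_end (apply 2% monthly interest)): balance=$2754.00 total_interest=$54.00
After 4 (year_end (apply 10% annual interest)): balance=$3029.40 total_interest=$329.40
After 5 (month_end (apply 2% monthly interest)): balance=$3089.98 total_interest=$389.98
After 6 (deposit($50)): balance=$3139.98 total_interest=$389.98
After 7 (deposit($200)): balance=$3339.98 total_interest=$389.98
After 8 (deposit($50)): balance=$3389.98 total_interest=$389.98
After 9 (month_end (apply 2% monthly interest)): balance=$3457.77 total_interest=$457.77
After 10 (year_end (apply 10% annual interest)): balance=$3803.54 total_interest=$803.54

Answer: 803.54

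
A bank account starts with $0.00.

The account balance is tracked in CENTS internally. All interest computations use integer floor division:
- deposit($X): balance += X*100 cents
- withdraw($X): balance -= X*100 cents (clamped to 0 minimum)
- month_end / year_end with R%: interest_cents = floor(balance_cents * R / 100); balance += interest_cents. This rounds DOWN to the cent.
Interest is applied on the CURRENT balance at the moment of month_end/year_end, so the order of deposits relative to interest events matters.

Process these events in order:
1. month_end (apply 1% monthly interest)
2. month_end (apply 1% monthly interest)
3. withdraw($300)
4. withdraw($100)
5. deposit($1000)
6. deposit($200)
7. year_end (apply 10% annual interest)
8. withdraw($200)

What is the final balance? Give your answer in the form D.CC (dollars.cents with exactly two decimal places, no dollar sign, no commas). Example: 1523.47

Answer: 1120.00

Derivation:
After 1 (month_end (apply 1% monthly interest)): balance=$0.00 total_interest=$0.00
After 2 (month_end (apply 1% monthly interest)): balance=$0.00 total_interest=$0.00
After 3 (withdraw($300)): balance=$0.00 total_interest=$0.00
After 4 (withdraw($100)): balance=$0.00 total_interest=$0.00
After 5 (deposit($1000)): balance=$1000.00 total_interest=$0.00
After 6 (deposit($200)): balance=$1200.00 total_interest=$0.00
After 7 (year_end (apply 10% annual interest)): balance=$1320.00 total_interest=$120.00
After 8 (withdraw($200)): balance=$1120.00 total_interest=$120.00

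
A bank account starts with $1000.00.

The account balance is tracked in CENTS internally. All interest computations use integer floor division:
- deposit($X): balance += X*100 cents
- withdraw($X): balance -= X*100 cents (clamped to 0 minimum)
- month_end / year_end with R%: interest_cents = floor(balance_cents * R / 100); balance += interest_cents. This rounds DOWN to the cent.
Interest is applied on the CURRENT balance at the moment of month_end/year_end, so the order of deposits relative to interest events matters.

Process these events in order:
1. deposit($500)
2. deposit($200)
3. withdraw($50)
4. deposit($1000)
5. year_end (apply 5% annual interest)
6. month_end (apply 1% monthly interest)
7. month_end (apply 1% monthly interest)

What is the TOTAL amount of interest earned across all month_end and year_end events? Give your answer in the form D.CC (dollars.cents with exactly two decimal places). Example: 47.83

Answer: 188.42

Derivation:
After 1 (deposit($500)): balance=$1500.00 total_interest=$0.00
After 2 (deposit($200)): balance=$1700.00 total_interest=$0.00
After 3 (withdraw($50)): balance=$1650.00 total_interest=$0.00
After 4 (deposit($1000)): balance=$2650.00 total_interest=$0.00
After 5 (year_end (apply 5% annual interest)): balance=$2782.50 total_interest=$132.50
After 6 (month_end (apply 1% monthly interest)): balance=$2810.32 total_interest=$160.32
After 7 (month_end (apply 1% monthly interest)): balance=$2838.42 total_interest=$188.42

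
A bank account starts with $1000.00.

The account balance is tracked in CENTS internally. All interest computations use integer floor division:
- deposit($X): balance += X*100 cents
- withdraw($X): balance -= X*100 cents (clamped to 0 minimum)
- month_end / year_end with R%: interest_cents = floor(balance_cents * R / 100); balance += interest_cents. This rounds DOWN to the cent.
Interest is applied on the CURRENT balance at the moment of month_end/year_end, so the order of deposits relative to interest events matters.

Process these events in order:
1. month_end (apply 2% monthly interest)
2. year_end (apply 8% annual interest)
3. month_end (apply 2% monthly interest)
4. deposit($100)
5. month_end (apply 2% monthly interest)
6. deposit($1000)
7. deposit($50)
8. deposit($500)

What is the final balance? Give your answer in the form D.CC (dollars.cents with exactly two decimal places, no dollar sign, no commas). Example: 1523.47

Answer: 2798.10

Derivation:
After 1 (month_end (apply 2% monthly interest)): balance=$1020.00 total_interest=$20.00
After 2 (year_end (apply 8% annual interest)): balance=$1101.60 total_interest=$101.60
After 3 (month_end (apply 2% monthly interest)): balance=$1123.63 total_interest=$123.63
After 4 (deposit($100)): balance=$1223.63 total_interest=$123.63
After 5 (month_end (apply 2% monthly interest)): balance=$1248.10 total_interest=$148.10
After 6 (deposit($1000)): balance=$2248.10 total_interest=$148.10
After 7 (deposit($50)): balance=$2298.10 total_interest=$148.10
After 8 (deposit($500)): balance=$2798.10 total_interest=$148.10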